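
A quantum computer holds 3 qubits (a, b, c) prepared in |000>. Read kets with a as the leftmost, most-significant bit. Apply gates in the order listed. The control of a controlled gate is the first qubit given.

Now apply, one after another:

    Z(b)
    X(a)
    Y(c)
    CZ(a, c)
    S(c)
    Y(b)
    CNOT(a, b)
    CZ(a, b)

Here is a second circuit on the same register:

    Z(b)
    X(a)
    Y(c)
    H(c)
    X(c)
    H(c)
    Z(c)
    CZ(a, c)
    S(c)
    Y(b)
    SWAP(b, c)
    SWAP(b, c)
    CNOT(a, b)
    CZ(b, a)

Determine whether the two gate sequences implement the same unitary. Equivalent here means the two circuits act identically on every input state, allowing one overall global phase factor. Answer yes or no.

Yes — the two circuits implement the same unitary up to a global phase.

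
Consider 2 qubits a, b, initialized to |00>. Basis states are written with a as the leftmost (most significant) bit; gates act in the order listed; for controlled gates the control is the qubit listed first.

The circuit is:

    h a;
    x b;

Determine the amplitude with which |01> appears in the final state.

The amplitude on |01> is sqrt(2)/2.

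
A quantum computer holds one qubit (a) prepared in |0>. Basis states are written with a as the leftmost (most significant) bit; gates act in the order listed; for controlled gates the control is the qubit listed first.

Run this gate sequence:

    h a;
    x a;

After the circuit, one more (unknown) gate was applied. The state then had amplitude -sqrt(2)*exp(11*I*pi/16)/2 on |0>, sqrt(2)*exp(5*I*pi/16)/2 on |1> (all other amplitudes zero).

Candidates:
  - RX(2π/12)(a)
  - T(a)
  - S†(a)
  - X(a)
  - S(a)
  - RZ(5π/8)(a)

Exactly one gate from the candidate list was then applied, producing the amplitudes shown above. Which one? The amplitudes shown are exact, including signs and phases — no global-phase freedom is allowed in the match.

It was RZ(5π/8)(a) that produced the state shown.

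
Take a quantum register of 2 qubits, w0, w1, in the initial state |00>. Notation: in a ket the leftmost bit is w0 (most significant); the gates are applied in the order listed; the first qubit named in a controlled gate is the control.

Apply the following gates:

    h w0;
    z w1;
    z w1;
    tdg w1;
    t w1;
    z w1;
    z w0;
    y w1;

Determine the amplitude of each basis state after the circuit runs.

After the circuit, the state carries amplitude 0 on |00>, sqrt(2)*I/2 on |01>, 0 on |10>, -sqrt(2)*I/2 on |11>. Key observation: the block from step 3 through step 6 cancels to the identity and can be dropped.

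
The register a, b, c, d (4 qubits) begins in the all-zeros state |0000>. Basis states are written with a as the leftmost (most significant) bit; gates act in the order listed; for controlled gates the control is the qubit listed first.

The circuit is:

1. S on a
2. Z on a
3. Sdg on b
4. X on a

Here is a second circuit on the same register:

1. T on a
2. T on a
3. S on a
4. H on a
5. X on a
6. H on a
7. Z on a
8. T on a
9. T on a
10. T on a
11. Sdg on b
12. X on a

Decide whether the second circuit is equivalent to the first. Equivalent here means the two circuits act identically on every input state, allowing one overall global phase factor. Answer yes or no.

No: there is an input state on which the two circuits produce genuinely different outputs (not merely differing by a phase).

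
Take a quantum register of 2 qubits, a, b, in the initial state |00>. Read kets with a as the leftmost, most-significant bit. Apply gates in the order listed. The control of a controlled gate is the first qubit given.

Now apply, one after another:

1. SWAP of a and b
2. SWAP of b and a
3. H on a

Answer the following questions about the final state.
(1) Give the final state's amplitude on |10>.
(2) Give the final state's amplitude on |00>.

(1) The amplitude on |10> is sqrt(2)/2.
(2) |00> carries amplitude sqrt(2)/2 in the final state.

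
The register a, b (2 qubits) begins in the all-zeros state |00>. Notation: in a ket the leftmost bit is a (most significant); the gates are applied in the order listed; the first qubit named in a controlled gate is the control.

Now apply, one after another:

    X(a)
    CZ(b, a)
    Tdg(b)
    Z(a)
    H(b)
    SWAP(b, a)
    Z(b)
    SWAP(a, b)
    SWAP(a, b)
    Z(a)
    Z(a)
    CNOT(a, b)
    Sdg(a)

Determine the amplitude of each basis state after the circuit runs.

The final amplitudes are 0 on |00>, sqrt(2)/2 on |01>, -sqrt(2)*I/2 on |10>, 0 on |11>.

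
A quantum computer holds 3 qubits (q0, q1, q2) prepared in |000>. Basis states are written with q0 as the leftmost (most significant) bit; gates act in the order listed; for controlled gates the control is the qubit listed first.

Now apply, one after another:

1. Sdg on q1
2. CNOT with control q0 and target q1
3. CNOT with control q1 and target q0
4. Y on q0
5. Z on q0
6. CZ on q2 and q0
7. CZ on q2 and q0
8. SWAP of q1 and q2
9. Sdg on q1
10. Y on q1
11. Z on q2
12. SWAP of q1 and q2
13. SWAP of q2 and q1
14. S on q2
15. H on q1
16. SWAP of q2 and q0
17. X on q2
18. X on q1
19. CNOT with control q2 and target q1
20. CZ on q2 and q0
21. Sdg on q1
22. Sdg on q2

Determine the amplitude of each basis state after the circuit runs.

The final amplitudes are -sqrt(2)/2 on |000>, -sqrt(2)*I/2 on |010>, and 0 on every other basis state. Key observation: steps 6-7 multiply out to the identity, so the circuit reduces to the remaining gates.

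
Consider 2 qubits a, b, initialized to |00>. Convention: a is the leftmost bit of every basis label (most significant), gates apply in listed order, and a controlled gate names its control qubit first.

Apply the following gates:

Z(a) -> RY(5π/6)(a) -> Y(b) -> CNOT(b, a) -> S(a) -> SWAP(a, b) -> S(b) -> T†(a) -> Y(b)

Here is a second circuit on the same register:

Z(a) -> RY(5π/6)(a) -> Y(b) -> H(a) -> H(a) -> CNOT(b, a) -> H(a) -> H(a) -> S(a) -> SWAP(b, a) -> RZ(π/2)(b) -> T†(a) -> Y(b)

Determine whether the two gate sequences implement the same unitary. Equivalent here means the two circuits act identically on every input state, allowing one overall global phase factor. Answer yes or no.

Yes: on every input state the two circuits agree up to one overall phase factor.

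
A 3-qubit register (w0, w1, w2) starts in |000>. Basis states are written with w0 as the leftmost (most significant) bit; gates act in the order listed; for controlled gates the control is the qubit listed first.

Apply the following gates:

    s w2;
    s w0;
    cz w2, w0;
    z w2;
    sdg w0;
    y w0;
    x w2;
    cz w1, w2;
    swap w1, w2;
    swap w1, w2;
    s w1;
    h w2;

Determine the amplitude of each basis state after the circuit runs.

After the circuit, the state carries amplitude sqrt(2)*I/2 on |100>, -sqrt(2)*I/2 on |101>, and 0 on every other basis state.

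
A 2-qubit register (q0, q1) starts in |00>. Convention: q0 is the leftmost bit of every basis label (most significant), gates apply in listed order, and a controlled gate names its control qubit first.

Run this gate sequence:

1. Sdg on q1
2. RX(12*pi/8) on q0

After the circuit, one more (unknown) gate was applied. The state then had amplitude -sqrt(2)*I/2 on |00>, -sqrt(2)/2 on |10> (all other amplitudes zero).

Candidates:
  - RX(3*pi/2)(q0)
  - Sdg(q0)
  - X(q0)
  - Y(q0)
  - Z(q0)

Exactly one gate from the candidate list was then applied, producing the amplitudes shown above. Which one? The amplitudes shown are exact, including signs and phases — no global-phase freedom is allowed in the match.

The unique candidate consistent with the amplitudes is X(q0).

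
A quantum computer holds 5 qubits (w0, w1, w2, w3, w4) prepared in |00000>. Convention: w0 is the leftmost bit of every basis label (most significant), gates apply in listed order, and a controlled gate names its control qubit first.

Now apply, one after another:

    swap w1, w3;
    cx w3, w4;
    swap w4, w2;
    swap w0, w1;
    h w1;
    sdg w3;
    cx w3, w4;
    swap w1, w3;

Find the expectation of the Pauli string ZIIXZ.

In the final state, ZIIXZ has expectation 1.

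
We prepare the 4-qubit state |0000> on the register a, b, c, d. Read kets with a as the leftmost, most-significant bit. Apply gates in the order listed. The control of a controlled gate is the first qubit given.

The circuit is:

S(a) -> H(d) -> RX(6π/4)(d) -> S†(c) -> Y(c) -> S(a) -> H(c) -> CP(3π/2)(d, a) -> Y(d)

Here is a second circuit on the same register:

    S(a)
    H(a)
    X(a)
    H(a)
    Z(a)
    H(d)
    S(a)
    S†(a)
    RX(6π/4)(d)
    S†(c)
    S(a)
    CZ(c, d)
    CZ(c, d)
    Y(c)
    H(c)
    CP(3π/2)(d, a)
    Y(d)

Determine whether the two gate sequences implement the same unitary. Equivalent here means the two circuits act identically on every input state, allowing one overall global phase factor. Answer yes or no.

Yes, they are equivalent — the unitaries differ by at most a global phase.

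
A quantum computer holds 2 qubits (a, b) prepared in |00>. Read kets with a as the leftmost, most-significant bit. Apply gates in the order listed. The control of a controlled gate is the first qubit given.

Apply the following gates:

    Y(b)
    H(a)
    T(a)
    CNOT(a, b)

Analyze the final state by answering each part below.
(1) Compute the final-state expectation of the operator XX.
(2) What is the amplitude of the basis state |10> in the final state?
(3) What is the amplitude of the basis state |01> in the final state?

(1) In the final state, XX has expectation sqrt(2)/2.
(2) The amplitude on |10> is sqrt(2)*exp(3*I*pi/4)/2.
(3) The final state's coefficient on |01> equals sqrt(2)*I/2.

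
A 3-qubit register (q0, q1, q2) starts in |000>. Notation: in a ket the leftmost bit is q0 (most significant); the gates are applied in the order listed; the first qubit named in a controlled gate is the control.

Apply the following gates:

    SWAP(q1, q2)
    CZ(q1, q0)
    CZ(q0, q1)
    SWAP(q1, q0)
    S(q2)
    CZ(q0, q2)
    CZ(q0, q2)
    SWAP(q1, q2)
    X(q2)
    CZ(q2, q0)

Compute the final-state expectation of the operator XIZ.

In the final state, XIZ has expectation 0. Key observation: the block from step 6 through step 7 cancels to the identity and can be dropped.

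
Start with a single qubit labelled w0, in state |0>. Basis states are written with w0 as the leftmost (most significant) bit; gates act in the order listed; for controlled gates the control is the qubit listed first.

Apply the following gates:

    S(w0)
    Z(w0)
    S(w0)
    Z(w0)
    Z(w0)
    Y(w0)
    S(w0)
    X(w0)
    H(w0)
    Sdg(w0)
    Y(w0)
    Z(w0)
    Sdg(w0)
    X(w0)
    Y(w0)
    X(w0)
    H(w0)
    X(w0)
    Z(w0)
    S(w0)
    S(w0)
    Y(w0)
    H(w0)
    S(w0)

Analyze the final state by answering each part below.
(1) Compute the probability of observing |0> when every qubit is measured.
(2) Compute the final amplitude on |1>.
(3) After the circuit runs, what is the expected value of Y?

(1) A full measurement returns |0> with probability 1/2.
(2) The amplitude on |1> is sqrt(2)*I/2.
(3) The observable Y averages to -1.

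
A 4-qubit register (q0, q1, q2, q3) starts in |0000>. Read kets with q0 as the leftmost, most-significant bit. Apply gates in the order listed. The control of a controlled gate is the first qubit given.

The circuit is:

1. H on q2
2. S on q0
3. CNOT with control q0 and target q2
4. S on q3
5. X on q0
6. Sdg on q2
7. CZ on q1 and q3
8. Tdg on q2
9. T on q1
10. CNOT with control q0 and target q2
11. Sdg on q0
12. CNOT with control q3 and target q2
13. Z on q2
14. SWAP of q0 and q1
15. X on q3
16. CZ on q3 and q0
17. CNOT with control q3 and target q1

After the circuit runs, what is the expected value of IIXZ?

The expectation value of IIXZ is -sqrt(2)/2.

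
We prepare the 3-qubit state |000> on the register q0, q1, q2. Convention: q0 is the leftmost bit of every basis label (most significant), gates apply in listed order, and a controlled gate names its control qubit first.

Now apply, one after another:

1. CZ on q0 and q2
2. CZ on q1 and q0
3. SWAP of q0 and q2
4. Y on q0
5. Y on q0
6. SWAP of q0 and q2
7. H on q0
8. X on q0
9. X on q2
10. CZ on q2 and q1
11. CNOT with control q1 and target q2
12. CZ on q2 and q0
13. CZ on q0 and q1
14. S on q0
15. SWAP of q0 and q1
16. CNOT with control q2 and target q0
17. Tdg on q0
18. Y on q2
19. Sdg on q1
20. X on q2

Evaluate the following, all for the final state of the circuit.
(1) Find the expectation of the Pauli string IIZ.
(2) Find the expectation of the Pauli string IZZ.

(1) The observable IIZ averages to -1. Key observation: steps 3-6 multiply out to the identity, so the circuit reduces to the remaining gates.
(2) The expectation value of IZZ is 0.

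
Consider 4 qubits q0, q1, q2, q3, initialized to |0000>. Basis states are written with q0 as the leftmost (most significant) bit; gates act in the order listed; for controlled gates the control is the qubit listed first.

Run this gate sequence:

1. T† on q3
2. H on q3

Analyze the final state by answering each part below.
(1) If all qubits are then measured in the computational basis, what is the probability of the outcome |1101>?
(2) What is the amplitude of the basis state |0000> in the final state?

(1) A full measurement returns |1101> with probability 0.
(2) |0000> carries amplitude sqrt(2)/2 in the final state.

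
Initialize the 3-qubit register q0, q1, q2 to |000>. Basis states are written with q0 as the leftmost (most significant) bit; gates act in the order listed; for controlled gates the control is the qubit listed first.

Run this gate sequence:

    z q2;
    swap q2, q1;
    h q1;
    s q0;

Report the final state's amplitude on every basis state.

The final amplitudes are sqrt(2)/2 on |000>, sqrt(2)/2 on |010>, and 0 on every other basis state.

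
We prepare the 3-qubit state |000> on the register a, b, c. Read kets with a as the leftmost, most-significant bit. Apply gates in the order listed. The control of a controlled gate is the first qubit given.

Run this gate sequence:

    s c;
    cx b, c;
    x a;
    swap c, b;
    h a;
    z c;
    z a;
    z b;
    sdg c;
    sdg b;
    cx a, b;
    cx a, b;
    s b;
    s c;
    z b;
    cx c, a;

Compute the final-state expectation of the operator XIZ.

The expectation value of XIZ is 1.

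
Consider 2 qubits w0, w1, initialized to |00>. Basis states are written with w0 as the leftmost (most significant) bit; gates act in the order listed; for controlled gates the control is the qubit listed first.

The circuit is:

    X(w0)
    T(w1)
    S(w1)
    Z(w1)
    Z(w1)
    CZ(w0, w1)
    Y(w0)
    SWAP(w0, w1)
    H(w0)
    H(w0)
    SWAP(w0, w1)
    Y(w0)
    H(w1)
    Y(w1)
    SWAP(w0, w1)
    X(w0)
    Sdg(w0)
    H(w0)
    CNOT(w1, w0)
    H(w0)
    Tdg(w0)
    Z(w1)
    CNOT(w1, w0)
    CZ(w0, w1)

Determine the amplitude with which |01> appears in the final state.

The final state's coefficient on |01> equals sqrt(2)*exp(3*I*pi/4)/2. Key observation: gates 7-12 undo each other exactly, leaving only the rest of the circuit to track.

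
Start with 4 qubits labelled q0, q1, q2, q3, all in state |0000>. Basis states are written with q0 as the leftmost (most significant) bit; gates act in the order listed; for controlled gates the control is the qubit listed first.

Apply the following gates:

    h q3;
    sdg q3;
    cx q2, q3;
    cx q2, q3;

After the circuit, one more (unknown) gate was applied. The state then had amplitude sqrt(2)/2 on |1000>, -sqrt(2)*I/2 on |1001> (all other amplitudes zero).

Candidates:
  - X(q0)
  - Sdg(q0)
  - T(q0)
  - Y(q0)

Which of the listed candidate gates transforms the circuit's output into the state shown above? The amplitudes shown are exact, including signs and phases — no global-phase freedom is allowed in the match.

It was X(q0) that produced the state shown. Key observation: the block from step 3 through step 4 cancels to the identity and can be dropped.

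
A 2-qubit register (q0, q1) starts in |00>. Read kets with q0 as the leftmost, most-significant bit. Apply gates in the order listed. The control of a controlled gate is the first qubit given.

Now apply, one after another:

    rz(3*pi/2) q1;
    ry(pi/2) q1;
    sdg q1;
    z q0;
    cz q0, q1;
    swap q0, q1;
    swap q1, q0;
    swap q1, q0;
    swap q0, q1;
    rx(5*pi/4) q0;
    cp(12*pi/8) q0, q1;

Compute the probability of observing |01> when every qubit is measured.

Outcome |01> occurs with probability 1/4 - sqrt(2)/8. Key observation: gates 6-9 undo each other exactly, leaving only the rest of the circuit to track.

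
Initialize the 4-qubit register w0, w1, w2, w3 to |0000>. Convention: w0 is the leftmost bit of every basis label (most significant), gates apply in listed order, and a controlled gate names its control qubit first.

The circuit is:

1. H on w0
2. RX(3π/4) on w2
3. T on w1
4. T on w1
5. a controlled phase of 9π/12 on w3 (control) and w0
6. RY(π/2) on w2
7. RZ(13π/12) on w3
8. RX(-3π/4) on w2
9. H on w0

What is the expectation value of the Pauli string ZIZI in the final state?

In the final state, ZIZI has expectation 1/2.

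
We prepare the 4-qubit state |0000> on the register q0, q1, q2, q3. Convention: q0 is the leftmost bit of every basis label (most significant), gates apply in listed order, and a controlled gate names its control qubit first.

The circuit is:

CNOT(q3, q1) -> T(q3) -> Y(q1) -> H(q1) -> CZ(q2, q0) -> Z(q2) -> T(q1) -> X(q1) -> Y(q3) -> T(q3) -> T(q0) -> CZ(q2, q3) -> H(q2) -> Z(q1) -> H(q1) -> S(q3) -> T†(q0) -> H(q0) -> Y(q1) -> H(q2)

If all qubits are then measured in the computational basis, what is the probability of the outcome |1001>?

Outcome |1001> occurs with probability 1/4 - sqrt(2)/8.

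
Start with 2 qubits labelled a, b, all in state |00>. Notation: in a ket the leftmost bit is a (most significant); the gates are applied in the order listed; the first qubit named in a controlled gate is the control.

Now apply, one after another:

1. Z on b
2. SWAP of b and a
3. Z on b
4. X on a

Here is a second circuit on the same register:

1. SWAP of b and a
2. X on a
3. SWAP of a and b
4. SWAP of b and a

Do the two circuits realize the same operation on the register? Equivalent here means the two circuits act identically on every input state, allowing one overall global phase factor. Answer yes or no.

No: there is an input state on which the two circuits produce genuinely different outputs (not merely differing by a phase).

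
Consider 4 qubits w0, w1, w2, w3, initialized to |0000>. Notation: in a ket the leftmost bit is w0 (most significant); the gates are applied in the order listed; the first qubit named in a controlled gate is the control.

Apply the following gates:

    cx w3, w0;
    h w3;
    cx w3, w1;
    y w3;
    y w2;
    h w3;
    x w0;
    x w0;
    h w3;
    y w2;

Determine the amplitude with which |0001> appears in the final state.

The final state's coefficient on |0001> equals sqrt(2)*I/2. Key observation: gates 5-10 undo each other exactly, leaving only the rest of the circuit to track.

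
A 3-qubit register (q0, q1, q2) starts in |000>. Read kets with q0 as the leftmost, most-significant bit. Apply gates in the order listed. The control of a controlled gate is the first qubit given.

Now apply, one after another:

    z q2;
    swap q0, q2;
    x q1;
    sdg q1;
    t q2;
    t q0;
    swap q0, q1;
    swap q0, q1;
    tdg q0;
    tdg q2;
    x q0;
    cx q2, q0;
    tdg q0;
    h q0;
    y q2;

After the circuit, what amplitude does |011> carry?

The amplitude on |011> is -sqrt(2)*exp(3*I*pi/4)/2. Key observation: the block from step 5 through step 10 cancels to the identity and can be dropped.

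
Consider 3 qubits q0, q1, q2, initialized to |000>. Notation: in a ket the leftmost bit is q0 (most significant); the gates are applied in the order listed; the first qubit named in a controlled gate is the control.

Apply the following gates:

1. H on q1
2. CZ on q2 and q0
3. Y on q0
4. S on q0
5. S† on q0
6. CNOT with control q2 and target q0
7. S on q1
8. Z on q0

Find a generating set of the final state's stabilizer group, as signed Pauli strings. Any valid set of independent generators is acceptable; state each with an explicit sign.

The final state is stabilized by the group generated by +IYI, -ZII, +IIZ; other independent generating sets are equally valid.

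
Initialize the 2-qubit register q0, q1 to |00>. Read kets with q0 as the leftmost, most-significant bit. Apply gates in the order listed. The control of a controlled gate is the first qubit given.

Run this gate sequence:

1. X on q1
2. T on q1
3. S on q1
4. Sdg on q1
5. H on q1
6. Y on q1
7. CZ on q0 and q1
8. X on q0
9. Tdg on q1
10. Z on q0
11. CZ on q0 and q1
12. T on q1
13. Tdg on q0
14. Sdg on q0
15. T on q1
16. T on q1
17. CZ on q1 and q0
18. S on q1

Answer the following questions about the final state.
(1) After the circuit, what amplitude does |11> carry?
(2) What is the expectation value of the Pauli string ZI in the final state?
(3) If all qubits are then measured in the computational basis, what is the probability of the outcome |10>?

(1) The final state's coefficient on |11> equals sqrt(2)/2.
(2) In the final state, ZI has expectation -1.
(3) The probability of measuring |10> is 1/2.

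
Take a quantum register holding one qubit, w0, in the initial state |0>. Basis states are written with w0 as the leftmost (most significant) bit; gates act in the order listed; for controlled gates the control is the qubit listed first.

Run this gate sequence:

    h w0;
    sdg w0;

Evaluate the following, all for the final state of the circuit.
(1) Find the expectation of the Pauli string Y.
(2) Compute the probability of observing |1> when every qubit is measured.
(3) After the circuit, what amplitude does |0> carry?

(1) The observable Y averages to -1.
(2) The probability of measuring |1> is 1/2.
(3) |0> carries amplitude sqrt(2)/2 in the final state.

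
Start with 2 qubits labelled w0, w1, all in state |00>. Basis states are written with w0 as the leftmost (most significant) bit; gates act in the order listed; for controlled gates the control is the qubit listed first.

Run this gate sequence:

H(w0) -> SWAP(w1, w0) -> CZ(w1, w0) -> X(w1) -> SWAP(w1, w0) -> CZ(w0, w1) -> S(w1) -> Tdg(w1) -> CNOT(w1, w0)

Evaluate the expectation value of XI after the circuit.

The observable XI averages to 1.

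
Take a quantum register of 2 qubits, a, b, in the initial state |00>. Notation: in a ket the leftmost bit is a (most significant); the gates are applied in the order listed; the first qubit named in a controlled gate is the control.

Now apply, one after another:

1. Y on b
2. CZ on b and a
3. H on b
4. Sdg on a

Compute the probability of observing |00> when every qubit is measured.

A full measurement returns |00> with probability 1/2.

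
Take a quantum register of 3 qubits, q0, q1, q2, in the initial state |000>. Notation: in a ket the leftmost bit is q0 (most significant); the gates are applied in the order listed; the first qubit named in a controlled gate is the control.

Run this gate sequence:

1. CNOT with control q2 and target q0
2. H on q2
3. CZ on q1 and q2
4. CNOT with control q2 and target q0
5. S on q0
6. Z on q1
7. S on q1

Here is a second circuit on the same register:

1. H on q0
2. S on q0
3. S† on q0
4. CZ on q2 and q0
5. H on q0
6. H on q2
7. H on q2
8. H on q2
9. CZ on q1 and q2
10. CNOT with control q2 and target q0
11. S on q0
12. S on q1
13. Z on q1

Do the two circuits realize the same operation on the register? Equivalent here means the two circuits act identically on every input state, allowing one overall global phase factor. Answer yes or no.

Yes — the two circuits implement the same unitary up to a global phase.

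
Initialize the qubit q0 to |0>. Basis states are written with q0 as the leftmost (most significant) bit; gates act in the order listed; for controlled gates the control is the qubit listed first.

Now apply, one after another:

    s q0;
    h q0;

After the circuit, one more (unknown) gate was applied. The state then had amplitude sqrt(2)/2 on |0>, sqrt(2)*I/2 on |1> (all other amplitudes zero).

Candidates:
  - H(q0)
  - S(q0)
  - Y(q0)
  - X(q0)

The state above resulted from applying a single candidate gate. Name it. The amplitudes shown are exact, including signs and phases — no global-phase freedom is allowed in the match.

The unique candidate consistent with the amplitudes is S(q0).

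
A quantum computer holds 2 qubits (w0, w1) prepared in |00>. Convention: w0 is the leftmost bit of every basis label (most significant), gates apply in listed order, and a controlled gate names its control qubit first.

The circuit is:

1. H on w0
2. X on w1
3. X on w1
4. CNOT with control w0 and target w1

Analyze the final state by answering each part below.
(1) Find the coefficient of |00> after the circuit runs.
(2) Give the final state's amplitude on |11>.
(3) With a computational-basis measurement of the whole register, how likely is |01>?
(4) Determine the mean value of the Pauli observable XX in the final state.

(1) The final state's coefficient on |00> equals sqrt(2)/2. Key observation: the block from step 2 through step 3 cancels to the identity and can be dropped.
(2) The final state's coefficient on |11> equals sqrt(2)/2.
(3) Outcome |01> occurs with probability 0.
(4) The expectation value of XX is 1.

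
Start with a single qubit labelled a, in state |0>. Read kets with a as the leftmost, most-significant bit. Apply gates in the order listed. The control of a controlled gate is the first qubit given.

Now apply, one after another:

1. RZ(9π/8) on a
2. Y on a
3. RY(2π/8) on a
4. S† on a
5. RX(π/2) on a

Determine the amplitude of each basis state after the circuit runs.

After the circuit, the state carries amplitude sqrt(2)*(sqrt(2 - sqrt(2)) + sqrt(sqrt(2) + 2))*exp(15*I*pi/16)/4 on |0>, sqrt(2)*(-sqrt(sqrt(2) + 2) + sqrt(2 - sqrt(2)))*exp(7*I*pi/16)/4 on |1>.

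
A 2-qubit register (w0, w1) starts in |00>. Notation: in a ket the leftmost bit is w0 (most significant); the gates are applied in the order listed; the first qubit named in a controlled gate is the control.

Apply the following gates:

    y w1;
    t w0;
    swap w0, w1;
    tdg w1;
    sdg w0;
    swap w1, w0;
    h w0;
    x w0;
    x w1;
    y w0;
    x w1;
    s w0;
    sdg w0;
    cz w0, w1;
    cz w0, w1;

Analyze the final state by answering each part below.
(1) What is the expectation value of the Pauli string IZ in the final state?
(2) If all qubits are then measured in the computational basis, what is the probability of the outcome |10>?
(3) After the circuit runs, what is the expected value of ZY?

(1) The observable IZ averages to -1.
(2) Outcome |10> occurs with probability 0.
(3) The observable ZY averages to 0.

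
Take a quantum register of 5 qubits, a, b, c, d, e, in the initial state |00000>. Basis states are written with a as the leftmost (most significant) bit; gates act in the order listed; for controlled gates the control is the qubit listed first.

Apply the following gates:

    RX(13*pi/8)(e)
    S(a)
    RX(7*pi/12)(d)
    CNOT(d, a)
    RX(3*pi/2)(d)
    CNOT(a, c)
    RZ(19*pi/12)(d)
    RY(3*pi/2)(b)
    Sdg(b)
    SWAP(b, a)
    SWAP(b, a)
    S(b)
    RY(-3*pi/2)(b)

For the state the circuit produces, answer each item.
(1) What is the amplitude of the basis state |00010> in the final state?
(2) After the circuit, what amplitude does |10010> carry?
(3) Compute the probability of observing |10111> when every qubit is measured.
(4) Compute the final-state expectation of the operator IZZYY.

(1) The amplitude on |00010> is sqrt(6)*I*sqrt(sqrt(2)/4 + 1/2)*exp(19*I*pi/24)*cos(3*pi/16)/4 - sqrt(2)*I*sqrt(1/2 - sqrt(2)/4)*exp(19*I*pi/24)*cos(3*pi/16)/4.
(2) The final state's coefficient on |10010> equals 0.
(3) The probability of measuring |10111> is -sqrt(2)*sin(3*pi/16)**2/16 + sqrt(3)*sqrt(1/2 - sqrt(2)/4)*sqrt(sqrt(2)/4 + 1/2)*sin(3*pi/16)**2/4 + sin(3*pi/16)**2/4.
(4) In the final state, IZZYY has expectation (-sqrt(2) + sqrt(6))*sqrt(sqrt(2) + 2)/8.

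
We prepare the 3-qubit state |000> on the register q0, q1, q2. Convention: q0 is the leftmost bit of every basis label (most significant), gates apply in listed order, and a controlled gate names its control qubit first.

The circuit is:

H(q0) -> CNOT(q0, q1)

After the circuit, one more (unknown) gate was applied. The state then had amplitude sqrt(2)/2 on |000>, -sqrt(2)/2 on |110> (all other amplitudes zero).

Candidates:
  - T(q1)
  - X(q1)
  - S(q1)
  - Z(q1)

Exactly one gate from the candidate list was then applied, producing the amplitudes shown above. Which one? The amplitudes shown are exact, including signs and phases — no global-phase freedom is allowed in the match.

The applied gate was Z(q1).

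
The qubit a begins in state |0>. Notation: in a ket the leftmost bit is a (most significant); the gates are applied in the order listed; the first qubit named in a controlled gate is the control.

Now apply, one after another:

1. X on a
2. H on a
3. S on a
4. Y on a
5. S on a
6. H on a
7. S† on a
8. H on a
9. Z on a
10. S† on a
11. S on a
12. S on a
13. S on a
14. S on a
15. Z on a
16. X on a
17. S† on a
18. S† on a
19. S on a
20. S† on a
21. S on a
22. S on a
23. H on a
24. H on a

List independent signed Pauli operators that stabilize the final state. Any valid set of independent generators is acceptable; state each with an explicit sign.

The stabilizer group can be generated by +Y, among other valid generating sets.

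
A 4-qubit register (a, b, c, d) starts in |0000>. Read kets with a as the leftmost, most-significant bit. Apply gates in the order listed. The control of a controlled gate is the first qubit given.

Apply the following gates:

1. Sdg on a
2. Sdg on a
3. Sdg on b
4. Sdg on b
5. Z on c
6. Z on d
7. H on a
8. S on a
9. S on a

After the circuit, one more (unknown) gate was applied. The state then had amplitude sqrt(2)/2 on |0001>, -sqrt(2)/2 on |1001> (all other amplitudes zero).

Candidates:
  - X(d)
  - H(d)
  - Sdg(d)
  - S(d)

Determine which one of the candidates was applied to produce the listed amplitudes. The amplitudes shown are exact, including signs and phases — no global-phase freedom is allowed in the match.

The unique candidate consistent with the amplitudes is X(d).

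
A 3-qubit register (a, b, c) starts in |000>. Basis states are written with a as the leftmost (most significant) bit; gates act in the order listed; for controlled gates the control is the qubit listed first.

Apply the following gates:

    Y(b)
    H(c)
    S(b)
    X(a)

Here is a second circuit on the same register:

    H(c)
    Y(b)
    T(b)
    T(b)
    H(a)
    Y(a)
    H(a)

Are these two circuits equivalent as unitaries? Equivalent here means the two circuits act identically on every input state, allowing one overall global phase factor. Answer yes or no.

No, they are not equivalent — no single phase factor reconciles the two unitaries.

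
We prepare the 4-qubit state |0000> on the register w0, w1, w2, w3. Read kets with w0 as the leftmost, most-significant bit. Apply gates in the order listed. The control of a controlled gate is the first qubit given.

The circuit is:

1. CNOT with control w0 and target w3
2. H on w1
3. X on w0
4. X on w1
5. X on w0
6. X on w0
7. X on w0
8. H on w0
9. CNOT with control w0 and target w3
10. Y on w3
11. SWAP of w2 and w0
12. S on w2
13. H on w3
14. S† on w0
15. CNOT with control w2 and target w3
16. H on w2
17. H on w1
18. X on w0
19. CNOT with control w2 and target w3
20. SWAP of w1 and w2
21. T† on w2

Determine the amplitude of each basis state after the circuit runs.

The resulting statevector has amplitude sqrt(2)*(1 + I)/4 on |1000>, sqrt(2)*(1 - I)/4 on |1001>, sqrt(2)*(-1 - I)/4 on |1100>, sqrt(2)*(-1 + I)/4 on |1101>, and 0 on every other basis state.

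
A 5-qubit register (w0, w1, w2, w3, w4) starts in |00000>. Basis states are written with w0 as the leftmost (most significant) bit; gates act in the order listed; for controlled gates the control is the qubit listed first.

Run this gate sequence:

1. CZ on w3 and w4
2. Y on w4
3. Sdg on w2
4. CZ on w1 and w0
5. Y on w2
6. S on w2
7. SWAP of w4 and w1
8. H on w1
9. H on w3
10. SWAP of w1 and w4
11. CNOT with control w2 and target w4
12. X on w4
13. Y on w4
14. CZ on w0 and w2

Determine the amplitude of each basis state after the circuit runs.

The resulting statevector has amplitude 1/2 on |00100>, 1/2 on |00101>, 1/2 on |00110>, 1/2 on |00111>, and 0 on every other basis state.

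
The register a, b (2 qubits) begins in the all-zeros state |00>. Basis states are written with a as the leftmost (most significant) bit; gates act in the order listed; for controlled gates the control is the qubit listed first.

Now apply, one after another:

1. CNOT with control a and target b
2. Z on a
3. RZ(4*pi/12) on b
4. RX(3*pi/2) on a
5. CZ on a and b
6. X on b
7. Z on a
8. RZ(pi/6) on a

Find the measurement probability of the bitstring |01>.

A full measurement returns |01> with probability 1/2.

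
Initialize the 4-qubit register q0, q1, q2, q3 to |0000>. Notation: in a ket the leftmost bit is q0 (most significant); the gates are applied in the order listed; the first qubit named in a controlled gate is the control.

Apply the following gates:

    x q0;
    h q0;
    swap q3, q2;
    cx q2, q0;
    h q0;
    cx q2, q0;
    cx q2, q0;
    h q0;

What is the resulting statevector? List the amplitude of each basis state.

The final amplitudes are sqrt(2)/2 on |0000>, -sqrt(2)/2 on |1000>, and 0 on every other basis state. Key observation: gates 5-8 undo each other exactly, leaving only the rest of the circuit to track.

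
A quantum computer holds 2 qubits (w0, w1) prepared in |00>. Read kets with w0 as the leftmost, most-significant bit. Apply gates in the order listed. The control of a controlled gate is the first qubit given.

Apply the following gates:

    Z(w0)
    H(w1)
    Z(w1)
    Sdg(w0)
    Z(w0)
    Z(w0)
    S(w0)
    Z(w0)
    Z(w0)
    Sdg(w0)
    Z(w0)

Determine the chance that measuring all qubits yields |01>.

Outcome |01> occurs with probability 1/2. Key observation: the block from step 6 through step 11 cancels to the identity and can be dropped.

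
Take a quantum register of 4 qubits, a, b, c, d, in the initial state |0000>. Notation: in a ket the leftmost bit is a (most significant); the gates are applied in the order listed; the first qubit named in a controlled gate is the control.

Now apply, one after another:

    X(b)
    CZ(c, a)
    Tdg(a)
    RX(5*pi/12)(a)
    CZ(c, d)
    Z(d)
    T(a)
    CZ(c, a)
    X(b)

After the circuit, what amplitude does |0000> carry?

The final state's coefficient on |0000> equals sqrt(6 - 3*sqrt(2))/4 + sqrt(sqrt(2) + 2)/4.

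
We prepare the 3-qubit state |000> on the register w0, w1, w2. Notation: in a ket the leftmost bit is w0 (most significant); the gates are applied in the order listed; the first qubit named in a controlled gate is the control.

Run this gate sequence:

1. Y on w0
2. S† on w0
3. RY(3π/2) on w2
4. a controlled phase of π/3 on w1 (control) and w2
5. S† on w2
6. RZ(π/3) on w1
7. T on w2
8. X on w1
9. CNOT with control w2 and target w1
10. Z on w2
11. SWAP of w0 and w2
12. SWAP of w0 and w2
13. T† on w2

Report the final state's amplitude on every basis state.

The final amplitudes are sqrt(2)*exp(I*pi/3)/2 on |101>, sqrt(2)*exp(5*I*pi/6)/2 on |110>, and 0 on every other basis state. Key observation: steps 11-12 multiply out to the identity, so the circuit reduces to the remaining gates.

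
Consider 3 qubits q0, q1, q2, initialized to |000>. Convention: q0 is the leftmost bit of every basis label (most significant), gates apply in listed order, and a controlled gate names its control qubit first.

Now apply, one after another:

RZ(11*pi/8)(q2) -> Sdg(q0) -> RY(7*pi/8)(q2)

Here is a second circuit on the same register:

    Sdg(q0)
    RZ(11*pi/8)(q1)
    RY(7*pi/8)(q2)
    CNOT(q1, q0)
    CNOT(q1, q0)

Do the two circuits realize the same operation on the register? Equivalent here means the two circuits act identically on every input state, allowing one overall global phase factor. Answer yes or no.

No — the two circuits implement different unitaries, even allowing a global phase.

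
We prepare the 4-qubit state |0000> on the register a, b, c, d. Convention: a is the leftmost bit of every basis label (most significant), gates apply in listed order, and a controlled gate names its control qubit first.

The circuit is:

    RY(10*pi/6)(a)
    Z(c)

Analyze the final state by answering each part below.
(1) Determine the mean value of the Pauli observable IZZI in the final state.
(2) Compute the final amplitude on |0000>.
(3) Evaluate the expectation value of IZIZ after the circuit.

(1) In the final state, IZZI has expectation 1.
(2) |0000> carries amplitude -sqrt(3)/2 in the final state.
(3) The expectation value of IZIZ is 1.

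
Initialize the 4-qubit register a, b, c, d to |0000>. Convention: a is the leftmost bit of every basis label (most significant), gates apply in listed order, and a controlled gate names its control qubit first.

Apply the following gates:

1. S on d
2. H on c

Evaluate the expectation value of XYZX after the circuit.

In the final state, XYZX has expectation 0.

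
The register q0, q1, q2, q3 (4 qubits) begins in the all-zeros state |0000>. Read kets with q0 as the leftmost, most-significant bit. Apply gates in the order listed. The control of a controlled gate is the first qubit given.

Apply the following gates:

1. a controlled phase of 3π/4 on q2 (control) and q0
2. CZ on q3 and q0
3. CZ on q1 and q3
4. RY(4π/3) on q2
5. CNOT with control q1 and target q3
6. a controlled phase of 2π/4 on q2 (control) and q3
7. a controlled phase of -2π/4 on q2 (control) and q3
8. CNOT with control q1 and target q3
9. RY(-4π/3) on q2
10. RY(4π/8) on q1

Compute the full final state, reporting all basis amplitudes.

The resulting statevector has amplitude sqrt(2)/2 on |0000>, sqrt(2)/2 on |0100>, and 0 on every other basis state. Key observation: gates 4-9 undo each other exactly, leaving only the rest of the circuit to track.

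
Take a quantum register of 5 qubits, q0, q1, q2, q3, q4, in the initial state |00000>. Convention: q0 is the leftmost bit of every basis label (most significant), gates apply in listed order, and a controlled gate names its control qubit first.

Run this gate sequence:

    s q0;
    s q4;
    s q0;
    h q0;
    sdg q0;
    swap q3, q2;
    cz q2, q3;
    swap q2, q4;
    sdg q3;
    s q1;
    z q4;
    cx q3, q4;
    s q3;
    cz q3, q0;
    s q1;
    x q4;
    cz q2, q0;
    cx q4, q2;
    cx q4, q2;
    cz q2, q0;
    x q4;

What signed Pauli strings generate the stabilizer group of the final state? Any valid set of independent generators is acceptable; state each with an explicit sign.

The stabilizer group can be generated by -YIIII, +IZIII, +IIZII, +IIIZI, +IIIIZ, among other valid generating sets.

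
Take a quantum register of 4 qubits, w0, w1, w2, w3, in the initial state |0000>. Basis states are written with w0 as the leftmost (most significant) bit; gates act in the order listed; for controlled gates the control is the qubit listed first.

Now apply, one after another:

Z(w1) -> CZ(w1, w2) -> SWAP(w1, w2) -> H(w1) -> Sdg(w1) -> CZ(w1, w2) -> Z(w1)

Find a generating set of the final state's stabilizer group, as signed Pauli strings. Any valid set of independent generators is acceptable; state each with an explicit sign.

One valid set of independent stabilizer generators is +IYII, +ZIII, +IIZI, +IIIZ (any independent generating set of the same group is equally correct).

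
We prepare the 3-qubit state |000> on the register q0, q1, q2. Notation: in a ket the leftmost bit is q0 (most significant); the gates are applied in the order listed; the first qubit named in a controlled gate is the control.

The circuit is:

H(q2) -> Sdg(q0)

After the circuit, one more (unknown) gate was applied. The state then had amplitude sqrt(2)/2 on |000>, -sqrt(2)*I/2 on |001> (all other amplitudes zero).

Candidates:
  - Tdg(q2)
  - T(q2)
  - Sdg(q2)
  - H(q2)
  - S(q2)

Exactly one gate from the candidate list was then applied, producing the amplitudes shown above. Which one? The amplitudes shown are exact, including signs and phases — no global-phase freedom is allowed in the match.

The unique candidate consistent with the amplitudes is Sdg(q2).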